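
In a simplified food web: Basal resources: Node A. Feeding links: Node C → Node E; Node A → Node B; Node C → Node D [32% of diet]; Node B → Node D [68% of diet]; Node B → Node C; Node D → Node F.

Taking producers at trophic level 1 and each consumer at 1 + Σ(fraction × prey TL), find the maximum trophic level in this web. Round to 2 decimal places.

4.32

Node B: 1 + 1 = 2
Node C: 1 + 2 = 3
Node D: 1 + (0.32×3 + 0.68×2) = 3.32
Node E: 1 + 3 = 4
Node F: 1 + 3.32 = 4.32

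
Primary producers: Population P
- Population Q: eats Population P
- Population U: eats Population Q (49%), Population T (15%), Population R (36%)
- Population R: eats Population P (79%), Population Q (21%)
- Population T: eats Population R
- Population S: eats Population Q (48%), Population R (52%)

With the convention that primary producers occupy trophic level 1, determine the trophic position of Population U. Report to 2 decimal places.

3.26

Population Q: 1 + 1 = 2
Population R: 1 + (0.79×1 + 0.21×2) = 2.21
Population S: 1 + (0.48×2 + 0.52×2.21) = 3.1092
Population T: 1 + 2.21 = 3.21
Population U: 1 + (0.49×2 + 0.15×3.21 + 0.36×2.21) = 3.2571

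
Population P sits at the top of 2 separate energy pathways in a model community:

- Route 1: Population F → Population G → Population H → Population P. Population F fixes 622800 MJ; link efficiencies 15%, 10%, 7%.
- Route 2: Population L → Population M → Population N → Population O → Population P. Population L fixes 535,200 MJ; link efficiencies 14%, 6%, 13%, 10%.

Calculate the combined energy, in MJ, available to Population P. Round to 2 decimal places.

712.38 MJ

Route 1: 622800 × 0.15 × 0.1 × 0.07 = 653.94 MJ
Route 2: 535200 × 0.14 × 0.06 × 0.13 × 0.1 = 58.44384 MJ
Total at Population P: 653.94 + 58.44384 = 712.38384 MJ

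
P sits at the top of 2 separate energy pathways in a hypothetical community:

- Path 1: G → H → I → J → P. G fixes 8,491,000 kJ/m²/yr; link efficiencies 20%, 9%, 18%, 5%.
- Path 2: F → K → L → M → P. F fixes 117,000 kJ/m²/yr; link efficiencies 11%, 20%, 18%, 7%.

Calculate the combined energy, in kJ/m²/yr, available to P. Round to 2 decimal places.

1407.97 kJ/m²/yr

Path 1: 8491000 × 0.2 × 0.09 × 0.18 × 0.05 = 1375.542 kJ/m²/yr
Path 2: 117000 × 0.11 × 0.2 × 0.18 × 0.07 = 32.4324 kJ/m²/yr
Total at P: 1375.542 + 32.4324 = 1407.9744 kJ/m²/yr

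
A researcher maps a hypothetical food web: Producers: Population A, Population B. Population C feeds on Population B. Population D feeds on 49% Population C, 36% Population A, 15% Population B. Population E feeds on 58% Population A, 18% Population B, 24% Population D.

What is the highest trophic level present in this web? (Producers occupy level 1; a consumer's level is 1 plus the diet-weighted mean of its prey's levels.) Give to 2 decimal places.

2.49

Population C: 1 + 1 = 2
Population D: 1 + (0.49×2 + 0.36×1 + 0.15×1) = 2.49
Population E: 1 + (0.58×1 + 0.18×1 + 0.24×2.49) = 2.3576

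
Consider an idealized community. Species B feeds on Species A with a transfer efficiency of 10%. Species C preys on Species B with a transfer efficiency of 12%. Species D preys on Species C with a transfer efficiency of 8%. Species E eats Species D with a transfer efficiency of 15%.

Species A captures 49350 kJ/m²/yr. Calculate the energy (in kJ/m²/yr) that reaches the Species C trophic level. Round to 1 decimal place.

Species B: 49350 × 0.1 = 4935 kJ/m²/yr
Species C: 4935 × 0.12 = 592.2 kJ/m²/yr

592.2 kJ/m²/yr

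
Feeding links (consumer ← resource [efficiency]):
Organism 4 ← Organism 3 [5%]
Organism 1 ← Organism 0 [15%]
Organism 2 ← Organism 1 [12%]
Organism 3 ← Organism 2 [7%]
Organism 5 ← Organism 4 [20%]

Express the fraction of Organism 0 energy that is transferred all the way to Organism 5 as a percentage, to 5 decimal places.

0.00126%

Product of link efficiencies: 0.15 × 0.12 × 0.07 × 0.05 × 0.2 = 0.0000126
As a percentage: 0.0000126 × 100 = 0.00126%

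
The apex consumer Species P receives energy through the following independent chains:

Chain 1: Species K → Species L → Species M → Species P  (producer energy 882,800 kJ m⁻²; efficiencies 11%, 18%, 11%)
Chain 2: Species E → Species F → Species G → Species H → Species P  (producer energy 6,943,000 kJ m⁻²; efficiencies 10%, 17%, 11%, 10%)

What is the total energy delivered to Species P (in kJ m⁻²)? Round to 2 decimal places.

3221.08 kJ m⁻²

Chain 1: 882800 × 0.11 × 0.18 × 0.11 = 1922.7384 kJ m⁻²
Chain 2: 6943000 × 0.1 × 0.17 × 0.11 × 0.1 = 1298.341 kJ m⁻²
Total at Species P: 1922.7384 + 1298.341 = 3221.0794 kJ m⁻²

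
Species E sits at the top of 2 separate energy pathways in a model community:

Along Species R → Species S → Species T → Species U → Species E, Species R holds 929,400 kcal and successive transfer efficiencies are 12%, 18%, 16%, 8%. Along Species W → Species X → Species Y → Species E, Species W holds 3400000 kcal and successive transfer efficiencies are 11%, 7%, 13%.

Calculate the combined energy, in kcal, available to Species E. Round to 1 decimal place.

Via Species R: 929400 × 0.12 × 0.18 × 0.16 × 0.08 = 256.960512 kcal
Via Species W: 3400000 × 0.11 × 0.07 × 0.13 = 3403.4 kcal
Total at Species E: 256.960512 + 3403.4 = 3660.360512 kcal

3660.4 kcal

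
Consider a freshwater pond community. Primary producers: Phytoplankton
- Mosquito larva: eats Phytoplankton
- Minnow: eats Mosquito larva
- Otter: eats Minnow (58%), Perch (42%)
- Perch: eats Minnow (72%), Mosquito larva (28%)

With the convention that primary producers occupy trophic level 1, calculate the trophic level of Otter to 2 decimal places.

Mosquito larva: 1 + 1 = 2
Minnow: 1 + 2 = 3
Perch: 1 + (0.72×3 + 0.28×2) = 3.72
Otter: 1 + (0.58×3 + 0.42×3.72) = 4.3024

4.30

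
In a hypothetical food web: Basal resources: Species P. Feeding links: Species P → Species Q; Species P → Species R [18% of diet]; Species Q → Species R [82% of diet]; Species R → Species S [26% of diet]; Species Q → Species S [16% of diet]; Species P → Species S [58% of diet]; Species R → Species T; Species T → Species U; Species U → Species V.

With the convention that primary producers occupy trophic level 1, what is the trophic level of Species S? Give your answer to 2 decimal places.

Species Q: 1 + 1 = 2
Species R: 1 + (0.18×1 + 0.82×2) = 2.82
Species S: 1 + (0.26×2.82 + 0.16×2 + 0.58×1) = 2.6332
Species T: 1 + 2.82 = 3.82
Species U: 1 + 3.82 = 4.82
Species V: 1 + 4.82 = 5.82

2.63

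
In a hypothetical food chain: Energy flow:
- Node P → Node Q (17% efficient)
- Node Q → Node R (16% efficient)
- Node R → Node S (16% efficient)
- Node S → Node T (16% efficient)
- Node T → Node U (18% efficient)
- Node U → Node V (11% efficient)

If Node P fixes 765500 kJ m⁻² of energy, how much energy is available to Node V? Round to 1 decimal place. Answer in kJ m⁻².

Node Q: 765500 × 0.17 = 130135 kJ m⁻²
Node R: 130135 × 0.16 = 20821.6 kJ m⁻²
Node S: 20821.6 × 0.16 = 3331.456 kJ m⁻²
Node T: 3331.456 × 0.16 = 533.03296 kJ m⁻²
Node U: 533.03296 × 0.18 = 95.9459328 kJ m⁻²
Node V: 95.9459328 × 0.11 = 10.554052608 kJ m⁻²

10.6 kJ m⁻²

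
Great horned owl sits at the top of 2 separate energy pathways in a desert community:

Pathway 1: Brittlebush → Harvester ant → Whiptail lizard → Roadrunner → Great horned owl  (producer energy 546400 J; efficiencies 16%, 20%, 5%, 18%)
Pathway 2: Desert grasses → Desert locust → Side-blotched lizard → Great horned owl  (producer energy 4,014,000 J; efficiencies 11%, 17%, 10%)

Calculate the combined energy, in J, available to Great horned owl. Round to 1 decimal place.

Pathway 1: 546400 × 0.16 × 0.2 × 0.05 × 0.18 = 157.3632 J
Pathway 2: 4014000 × 0.11 × 0.17 × 0.1 = 7506.18 J
Total at Great horned owl: 157.3632 + 7506.18 = 7663.5432 J

7663.5 J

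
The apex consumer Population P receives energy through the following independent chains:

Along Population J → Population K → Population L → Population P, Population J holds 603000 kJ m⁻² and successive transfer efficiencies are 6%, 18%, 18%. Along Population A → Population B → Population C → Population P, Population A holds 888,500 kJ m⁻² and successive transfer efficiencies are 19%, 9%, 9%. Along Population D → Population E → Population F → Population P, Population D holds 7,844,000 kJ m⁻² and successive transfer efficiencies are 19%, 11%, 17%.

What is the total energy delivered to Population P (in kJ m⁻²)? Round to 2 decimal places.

30409.37 kJ m⁻²

Via Population J: 603000 × 0.06 × 0.18 × 0.18 = 1172.232 kJ m⁻²
Via Population A: 888500 × 0.19 × 0.09 × 0.09 = 1367.4015 kJ m⁻²
Via Population D: 7844000 × 0.19 × 0.11 × 0.17 = 27869.732 kJ m⁻²
Total at Population P: 1172.232 + 1367.4015 + 27869.732 = 30409.3655 kJ m⁻²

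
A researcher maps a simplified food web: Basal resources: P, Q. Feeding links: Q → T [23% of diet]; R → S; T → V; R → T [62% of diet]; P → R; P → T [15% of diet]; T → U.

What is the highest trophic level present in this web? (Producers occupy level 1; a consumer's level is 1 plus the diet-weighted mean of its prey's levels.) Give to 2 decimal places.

R: 1 + 1 = 2
S: 1 + 2 = 3
T: 1 + (0.23×1 + 0.15×1 + 0.62×2) = 2.62
U: 1 + 2.62 = 3.62
V: 1 + 2.62 = 3.62

3.62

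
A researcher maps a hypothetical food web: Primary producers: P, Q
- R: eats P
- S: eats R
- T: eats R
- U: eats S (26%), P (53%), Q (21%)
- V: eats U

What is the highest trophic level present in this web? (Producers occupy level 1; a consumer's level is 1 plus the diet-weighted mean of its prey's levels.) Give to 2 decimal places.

R: 1 + 1 = 2
S: 1 + 2 = 3
T: 1 + 2 = 3
U: 1 + (0.26×3 + 0.53×1 + 0.21×1) = 2.52
V: 1 + 2.52 = 3.52

3.52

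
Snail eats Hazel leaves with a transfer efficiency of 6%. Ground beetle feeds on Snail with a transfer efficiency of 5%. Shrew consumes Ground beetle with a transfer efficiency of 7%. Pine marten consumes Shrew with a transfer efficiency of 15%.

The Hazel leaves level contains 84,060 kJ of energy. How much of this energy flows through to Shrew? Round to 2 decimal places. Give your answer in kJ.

Snail: 84060 × 0.06 = 5043.6 kJ
Ground beetle: 5043.6 × 0.05 = 252.18 kJ
Shrew: 252.18 × 0.07 = 17.6526 kJ

17.65 kJ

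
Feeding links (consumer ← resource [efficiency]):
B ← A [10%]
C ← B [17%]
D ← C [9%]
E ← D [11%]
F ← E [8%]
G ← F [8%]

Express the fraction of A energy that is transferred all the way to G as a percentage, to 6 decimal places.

0.000108%

Product of link efficiencies: 0.1 × 0.17 × 0.09 × 0.11 × 0.08 × 0.08 = 0.00000107712
As a percentage: 0.00000107712 × 100 = 0.000108%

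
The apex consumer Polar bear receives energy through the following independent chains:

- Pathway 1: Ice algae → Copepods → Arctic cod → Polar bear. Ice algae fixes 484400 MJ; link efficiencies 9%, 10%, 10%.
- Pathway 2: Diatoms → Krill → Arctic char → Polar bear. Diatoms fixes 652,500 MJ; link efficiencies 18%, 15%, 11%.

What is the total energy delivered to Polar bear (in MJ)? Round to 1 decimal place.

Pathway 1: 484400 × 0.09 × 0.1 × 0.1 = 435.96 MJ
Pathway 2: 652500 × 0.18 × 0.15 × 0.11 = 1937.925 MJ
Total at Polar bear: 435.96 + 1937.925 = 2373.885 MJ

2373.9 MJ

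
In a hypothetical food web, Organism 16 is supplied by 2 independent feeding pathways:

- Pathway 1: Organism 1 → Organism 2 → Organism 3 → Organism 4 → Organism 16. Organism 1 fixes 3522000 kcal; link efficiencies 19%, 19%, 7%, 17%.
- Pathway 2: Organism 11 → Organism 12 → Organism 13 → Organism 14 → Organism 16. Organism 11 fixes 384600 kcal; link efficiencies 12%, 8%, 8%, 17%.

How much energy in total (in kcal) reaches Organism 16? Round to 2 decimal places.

Pathway 1: 3522000 × 0.19 × 0.19 × 0.07 × 0.17 = 1513.01598 kcal
Pathway 2: 384600 × 0.12 × 0.08 × 0.08 × 0.17 = 50.213376 kcal
Total at Organism 16: 1513.01598 + 50.213376 = 1563.229356 kcal

1563.23 kcal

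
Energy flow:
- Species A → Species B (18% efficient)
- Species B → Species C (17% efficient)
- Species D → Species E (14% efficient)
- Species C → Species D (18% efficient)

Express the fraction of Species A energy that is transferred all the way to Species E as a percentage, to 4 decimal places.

Product of link efficiencies: 0.18 × 0.17 × 0.18 × 0.14 = 0.00077112
As a percentage: 0.00077112 × 100 = 0.0771%

0.0771%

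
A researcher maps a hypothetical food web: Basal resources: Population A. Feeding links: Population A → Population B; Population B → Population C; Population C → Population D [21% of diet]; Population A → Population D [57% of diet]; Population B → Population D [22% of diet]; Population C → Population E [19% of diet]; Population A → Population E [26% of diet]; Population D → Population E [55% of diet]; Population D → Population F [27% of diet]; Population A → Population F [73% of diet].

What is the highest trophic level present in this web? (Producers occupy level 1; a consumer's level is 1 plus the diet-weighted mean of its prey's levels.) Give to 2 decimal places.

3.28

Population B: 1 + 1 = 2
Population C: 1 + 2 = 3
Population D: 1 + (0.21×3 + 0.57×1 + 0.22×2) = 2.64
Population E: 1 + (0.19×3 + 0.26×1 + 0.55×2.64) = 3.282
Population F: 1 + (0.27×2.64 + 0.73×1) = 2.4428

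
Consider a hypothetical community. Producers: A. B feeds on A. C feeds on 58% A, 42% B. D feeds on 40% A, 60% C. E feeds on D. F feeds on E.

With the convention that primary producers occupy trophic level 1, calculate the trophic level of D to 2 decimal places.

B: 1 + 1 = 2
C: 1 + (0.58×1 + 0.42×2) = 2.42
D: 1 + (0.4×1 + 0.6×2.42) = 2.852
E: 1 + 2.852 = 3.852
F: 1 + 3.852 = 4.852

2.85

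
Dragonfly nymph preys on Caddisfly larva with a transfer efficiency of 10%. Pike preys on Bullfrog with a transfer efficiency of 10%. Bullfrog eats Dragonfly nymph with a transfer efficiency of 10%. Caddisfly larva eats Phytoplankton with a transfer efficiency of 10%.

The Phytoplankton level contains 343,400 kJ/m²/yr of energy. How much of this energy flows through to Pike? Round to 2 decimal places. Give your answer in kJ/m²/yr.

Caddisfly larva: 343400 × 0.1 = 34340 kJ/m²/yr
Dragonfly nymph: 34340 × 0.1 = 3434 kJ/m²/yr
Bullfrog: 3434 × 0.1 = 343.4 kJ/m²/yr
Pike: 343.4 × 0.1 = 34.34 kJ/m²/yr

34.34 kJ/m²/yr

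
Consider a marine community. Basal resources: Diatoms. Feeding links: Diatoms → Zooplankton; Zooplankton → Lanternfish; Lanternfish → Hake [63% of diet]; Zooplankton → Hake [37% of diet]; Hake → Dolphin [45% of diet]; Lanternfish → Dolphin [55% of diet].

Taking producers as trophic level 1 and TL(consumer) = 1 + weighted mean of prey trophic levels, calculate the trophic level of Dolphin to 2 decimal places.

Zooplankton: 1 + 1 = 2
Lanternfish: 1 + 2 = 3
Hake: 1 + (0.63×3 + 0.37×2) = 3.63
Dolphin: 1 + (0.45×3.63 + 0.55×3) = 4.2835

4.28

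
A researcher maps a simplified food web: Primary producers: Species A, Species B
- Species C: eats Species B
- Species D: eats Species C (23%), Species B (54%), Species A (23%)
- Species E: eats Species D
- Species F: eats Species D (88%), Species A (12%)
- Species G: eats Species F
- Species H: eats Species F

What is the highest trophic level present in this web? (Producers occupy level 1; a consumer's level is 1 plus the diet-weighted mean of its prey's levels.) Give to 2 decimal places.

Species C: 1 + 1 = 2
Species D: 1 + (0.23×2 + 0.54×1 + 0.23×1) = 2.23
Species E: 1 + 2.23 = 3.23
Species F: 1 + (0.88×2.23 + 0.12×1) = 3.0824
Species G: 1 + 3.0824 = 4.0824
Species H: 1 + 3.0824 = 4.0824

4.08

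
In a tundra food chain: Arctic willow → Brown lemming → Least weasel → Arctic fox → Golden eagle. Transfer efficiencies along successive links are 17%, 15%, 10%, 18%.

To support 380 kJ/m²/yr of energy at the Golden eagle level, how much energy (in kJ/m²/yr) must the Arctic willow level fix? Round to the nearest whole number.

827887 kJ/m²/yr

Cumulative transfer efficiency: 0.17 × 0.15 × 0.1 × 0.18 = 0.000459
Arctic willow energy = 380 / 0.000459 = 827887 kJ/m²/yr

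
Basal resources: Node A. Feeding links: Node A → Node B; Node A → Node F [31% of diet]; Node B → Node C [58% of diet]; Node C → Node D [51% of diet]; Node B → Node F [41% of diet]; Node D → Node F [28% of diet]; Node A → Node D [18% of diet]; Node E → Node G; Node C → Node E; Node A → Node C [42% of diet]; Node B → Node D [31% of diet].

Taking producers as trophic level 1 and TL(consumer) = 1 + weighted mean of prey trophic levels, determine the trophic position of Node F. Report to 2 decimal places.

Node B: 1 + 1 = 2
Node C: 1 + (0.58×2 + 0.42×1) = 2.58
Node D: 1 + (0.51×2.58 + 0.31×2 + 0.18×1) = 3.1158
Node E: 1 + 2.58 = 3.58
Node F: 1 + (0.28×3.1158 + 0.31×1 + 0.41×2) = 3.002424
Node G: 1 + 3.58 = 4.58

3.00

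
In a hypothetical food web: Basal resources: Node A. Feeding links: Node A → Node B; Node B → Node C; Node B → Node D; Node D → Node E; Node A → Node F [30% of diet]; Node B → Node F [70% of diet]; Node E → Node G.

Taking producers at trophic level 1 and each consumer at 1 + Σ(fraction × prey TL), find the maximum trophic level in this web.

Node B: 1 + 1 = 2
Node C: 1 + 2 = 3
Node D: 1 + 2 = 3
Node E: 1 + 3 = 4
Node F: 1 + (0.3×1 + 0.7×2) = 2.7
Node G: 1 + 4 = 5

5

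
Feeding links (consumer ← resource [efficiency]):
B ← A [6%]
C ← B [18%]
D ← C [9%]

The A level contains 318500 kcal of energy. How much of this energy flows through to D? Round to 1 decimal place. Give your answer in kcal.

309.6 kcal

B: 318500 × 0.06 = 19110 kcal
C: 19110 × 0.18 = 3439.8 kcal
D: 3439.8 × 0.09 = 309.582 kcal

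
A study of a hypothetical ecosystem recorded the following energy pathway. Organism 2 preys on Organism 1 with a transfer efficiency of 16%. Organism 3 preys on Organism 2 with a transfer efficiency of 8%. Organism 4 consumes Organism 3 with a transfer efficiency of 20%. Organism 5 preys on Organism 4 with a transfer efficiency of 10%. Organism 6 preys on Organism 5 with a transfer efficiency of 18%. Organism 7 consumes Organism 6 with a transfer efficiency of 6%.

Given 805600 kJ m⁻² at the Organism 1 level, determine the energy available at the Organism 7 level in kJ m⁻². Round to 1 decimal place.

Organism 2: 805600 × 0.16 = 128896 kJ m⁻²
Organism 3: 128896 × 0.08 = 10311.68 kJ m⁻²
Organism 4: 10311.68 × 0.2 = 2062.336 kJ m⁻²
Organism 5: 2062.336 × 0.1 = 206.2336 kJ m⁻²
Organism 6: 206.2336 × 0.18 = 37.122048 kJ m⁻²
Organism 7: 37.122048 × 0.06 = 2.22732288 kJ m⁻²

2.2 kJ m⁻²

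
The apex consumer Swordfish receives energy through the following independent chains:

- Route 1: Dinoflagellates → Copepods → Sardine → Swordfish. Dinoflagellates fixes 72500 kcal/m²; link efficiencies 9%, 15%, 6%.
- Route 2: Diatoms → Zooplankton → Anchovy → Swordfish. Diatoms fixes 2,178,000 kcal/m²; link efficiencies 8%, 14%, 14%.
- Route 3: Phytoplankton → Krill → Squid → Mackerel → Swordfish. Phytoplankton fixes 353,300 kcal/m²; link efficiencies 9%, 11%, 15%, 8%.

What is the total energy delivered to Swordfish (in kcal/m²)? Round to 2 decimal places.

3515.80 kcal/m²

Route 1: 72500 × 0.09 × 0.15 × 0.06 = 58.725 kcal/m²
Route 2: 2178000 × 0.08 × 0.14 × 0.14 = 3415.104 kcal/m²
Route 3: 353300 × 0.09 × 0.11 × 0.15 × 0.08 = 41.97204 kcal/m²
Total at Swordfish: 58.725 + 3415.104 + 41.97204 = 3515.80104 kcal/m²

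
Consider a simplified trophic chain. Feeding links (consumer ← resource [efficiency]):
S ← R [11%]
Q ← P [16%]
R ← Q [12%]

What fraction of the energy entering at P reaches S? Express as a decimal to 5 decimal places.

Product of link efficiencies: 0.16 × 0.12 × 0.11 = 0.002112

0.00211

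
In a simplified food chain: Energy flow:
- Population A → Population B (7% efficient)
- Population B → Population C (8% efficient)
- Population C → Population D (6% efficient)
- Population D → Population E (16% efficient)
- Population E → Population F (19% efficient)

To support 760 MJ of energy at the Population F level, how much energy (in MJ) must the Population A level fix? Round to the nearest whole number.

74404762 MJ

Cumulative transfer efficiency: 0.07 × 0.08 × 0.06 × 0.16 × 0.19 = 0.0000102144
Population A energy = 760 / 0.0000102144 = 74404762 MJ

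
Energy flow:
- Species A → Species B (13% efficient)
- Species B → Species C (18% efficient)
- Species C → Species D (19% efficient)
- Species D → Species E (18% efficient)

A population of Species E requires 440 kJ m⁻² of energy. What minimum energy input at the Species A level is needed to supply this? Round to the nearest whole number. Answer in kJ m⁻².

Cumulative transfer efficiency: 0.13 × 0.18 × 0.19 × 0.18 = 0.00080028
Species A energy = 440 / 0.00080028 = 549808 kJ m⁻²

549808 kJ m⁻²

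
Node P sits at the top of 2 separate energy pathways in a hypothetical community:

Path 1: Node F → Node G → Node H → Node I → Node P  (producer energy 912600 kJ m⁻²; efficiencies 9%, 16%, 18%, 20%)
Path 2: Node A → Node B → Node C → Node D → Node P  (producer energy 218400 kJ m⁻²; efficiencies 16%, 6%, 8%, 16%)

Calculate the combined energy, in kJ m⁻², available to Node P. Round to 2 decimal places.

499.93 kJ m⁻²

Path 1: 912600 × 0.09 × 0.16 × 0.18 × 0.2 = 473.09184 kJ m⁻²
Path 2: 218400 × 0.16 × 0.06 × 0.08 × 0.16 = 26.836992 kJ m⁻²
Total at Node P: 473.09184 + 26.836992 = 499.928832 kJ m⁻²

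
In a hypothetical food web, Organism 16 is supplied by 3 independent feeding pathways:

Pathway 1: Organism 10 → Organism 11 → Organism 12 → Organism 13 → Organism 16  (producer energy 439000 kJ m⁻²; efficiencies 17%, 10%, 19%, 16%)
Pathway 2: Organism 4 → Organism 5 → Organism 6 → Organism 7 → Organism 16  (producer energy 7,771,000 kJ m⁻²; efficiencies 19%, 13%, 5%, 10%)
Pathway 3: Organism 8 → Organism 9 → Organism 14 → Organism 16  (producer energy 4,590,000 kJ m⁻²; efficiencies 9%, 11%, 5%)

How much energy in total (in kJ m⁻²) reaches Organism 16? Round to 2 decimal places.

3458.64 kJ m⁻²

Pathway 1: 439000 × 0.17 × 0.1 × 0.19 × 0.16 = 226.8752 kJ m⁻²
Pathway 2: 7771000 × 0.19 × 0.13 × 0.05 × 0.1 = 959.7185 kJ m⁻²
Pathway 3: 4590000 × 0.09 × 0.11 × 0.05 = 2272.05 kJ m⁻²
Total at Organism 16: 226.8752 + 959.7185 + 2272.05 = 3458.6437 kJ m⁻²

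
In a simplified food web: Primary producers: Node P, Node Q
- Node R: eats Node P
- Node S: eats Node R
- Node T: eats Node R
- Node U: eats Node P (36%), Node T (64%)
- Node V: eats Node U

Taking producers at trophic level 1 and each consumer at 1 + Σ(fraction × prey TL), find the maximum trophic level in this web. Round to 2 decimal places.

Node R: 1 + 1 = 2
Node S: 1 + 2 = 3
Node T: 1 + 2 = 3
Node U: 1 + (0.36×1 + 0.64×3) = 3.28
Node V: 1 + 3.28 = 4.28

4.28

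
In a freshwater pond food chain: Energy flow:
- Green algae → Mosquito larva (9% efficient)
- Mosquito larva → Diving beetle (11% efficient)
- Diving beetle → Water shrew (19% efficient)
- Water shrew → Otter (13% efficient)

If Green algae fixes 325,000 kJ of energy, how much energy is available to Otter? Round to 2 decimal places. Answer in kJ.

Mosquito larva: 325000 × 0.09 = 29250 kJ
Diving beetle: 29250 × 0.11 = 3217.5 kJ
Water shrew: 3217.5 × 0.19 = 611.325 kJ
Otter: 611.325 × 0.13 = 79.47225 kJ

79.47 kJ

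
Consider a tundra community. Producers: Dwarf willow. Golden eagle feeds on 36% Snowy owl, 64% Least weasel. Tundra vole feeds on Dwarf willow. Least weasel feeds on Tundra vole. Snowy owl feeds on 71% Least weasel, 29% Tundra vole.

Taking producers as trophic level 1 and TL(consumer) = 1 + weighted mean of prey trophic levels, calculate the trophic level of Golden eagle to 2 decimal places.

4.26

Tundra vole: 1 + 1 = 2
Least weasel: 1 + 2 = 3
Snowy owl: 1 + (0.71×3 + 0.29×2) = 3.71
Golden eagle: 1 + (0.36×3.71 + 0.64×3) = 4.2556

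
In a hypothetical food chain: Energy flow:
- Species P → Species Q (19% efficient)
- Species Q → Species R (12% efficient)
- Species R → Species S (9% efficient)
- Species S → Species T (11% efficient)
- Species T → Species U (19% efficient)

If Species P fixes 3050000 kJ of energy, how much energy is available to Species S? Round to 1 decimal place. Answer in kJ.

6258.6 kJ

Species Q: 3050000 × 0.19 = 579500 kJ
Species R: 579500 × 0.12 = 69540 kJ
Species S: 69540 × 0.09 = 6258.6 kJ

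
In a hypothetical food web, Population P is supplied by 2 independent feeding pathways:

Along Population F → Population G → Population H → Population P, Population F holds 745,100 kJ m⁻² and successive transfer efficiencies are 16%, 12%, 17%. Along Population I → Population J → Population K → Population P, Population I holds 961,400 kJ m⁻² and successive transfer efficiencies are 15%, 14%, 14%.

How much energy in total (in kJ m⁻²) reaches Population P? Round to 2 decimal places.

5258.52 kJ m⁻²

Via Population F: 745100 × 0.16 × 0.12 × 0.17 = 2432.0064 kJ m⁻²
Via Population I: 961400 × 0.15 × 0.14 × 0.14 = 2826.516 kJ m⁻²
Total at Population P: 2432.0064 + 2826.516 = 5258.5224 kJ m⁻²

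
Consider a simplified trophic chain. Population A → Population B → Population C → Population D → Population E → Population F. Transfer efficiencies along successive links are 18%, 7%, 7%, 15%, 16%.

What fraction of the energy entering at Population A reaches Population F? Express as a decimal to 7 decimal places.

Product of link efficiencies: 0.18 × 0.07 × 0.07 × 0.15 × 0.16 = 0.000021168

0.0000212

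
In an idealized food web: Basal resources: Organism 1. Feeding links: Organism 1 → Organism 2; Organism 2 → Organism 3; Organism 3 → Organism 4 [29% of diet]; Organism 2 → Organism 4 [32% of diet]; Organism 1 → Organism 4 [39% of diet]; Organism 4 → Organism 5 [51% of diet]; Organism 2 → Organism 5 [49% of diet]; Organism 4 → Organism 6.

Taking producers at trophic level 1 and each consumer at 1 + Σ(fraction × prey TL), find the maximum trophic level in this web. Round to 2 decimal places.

Organism 2: 1 + 1 = 2
Organism 3: 1 + 2 = 3
Organism 4: 1 + (0.29×3 + 0.32×2 + 0.39×1) = 2.9
Organism 5: 1 + (0.51×2.9 + 0.49×2) = 3.459
Organism 6: 1 + 2.9 = 3.9

3.90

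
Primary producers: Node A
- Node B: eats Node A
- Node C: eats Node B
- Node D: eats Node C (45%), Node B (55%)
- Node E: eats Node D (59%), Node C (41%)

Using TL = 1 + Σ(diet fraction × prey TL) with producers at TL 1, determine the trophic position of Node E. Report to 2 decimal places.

Node B: 1 + 1 = 2
Node C: 1 + 2 = 3
Node D: 1 + (0.45×3 + 0.55×2) = 3.45
Node E: 1 + (0.59×3.45 + 0.41×3) = 4.2655

4.27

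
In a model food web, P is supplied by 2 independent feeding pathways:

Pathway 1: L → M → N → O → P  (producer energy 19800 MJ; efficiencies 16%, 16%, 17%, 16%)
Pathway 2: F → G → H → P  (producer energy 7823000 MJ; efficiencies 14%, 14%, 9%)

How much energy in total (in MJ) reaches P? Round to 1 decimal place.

Pathway 1: 19800 × 0.16 × 0.16 × 0.17 × 0.16 = 13.787136 MJ
Pathway 2: 7823000 × 0.14 × 0.14 × 0.09 = 13799.772 MJ
Total at P: 13.787136 + 13799.772 = 13813.559136 MJ

13813.6 MJ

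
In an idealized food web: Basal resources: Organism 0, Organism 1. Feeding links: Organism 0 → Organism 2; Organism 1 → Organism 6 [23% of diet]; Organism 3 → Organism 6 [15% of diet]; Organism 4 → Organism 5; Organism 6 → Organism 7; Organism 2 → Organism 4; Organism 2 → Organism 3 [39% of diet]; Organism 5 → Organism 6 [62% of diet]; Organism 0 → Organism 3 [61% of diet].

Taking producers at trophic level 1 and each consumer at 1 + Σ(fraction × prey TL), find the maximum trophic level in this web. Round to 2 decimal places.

Organism 2: 1 + 1 = 2
Organism 3: 1 + (0.39×2 + 0.61×1) = 2.39
Organism 4: 1 + 2 = 3
Organism 5: 1 + 3 = 4
Organism 6: 1 + (0.23×1 + 0.15×2.39 + 0.62×4) = 4.0685
Organism 7: 1 + 4.0685 = 5.0685

5.07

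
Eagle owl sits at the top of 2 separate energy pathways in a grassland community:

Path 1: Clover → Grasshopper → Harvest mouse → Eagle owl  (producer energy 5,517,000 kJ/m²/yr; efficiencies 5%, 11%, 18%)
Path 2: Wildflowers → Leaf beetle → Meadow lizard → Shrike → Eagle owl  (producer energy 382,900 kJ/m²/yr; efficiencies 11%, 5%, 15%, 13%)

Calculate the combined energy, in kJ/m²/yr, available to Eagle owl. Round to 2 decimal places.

Path 1: 5517000 × 0.05 × 0.11 × 0.18 = 5461.83 kJ/m²/yr
Path 2: 382900 × 0.11 × 0.05 × 0.15 × 0.13 = 41.066025 kJ/m²/yr
Total at Eagle owl: 5461.83 + 41.066025 = 5502.896025 kJ/m²/yr

5502.90 kJ/m²/yr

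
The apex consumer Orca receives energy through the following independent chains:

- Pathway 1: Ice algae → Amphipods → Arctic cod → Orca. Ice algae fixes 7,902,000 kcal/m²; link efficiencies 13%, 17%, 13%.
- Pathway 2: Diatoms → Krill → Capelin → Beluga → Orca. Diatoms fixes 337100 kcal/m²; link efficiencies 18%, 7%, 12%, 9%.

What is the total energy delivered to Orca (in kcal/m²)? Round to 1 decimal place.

Pathway 1: 7902000 × 0.13 × 0.17 × 0.13 = 22702.446 kcal/m²
Pathway 2: 337100 × 0.18 × 0.07 × 0.12 × 0.09 = 45.872568 kcal/m²
Total at Orca: 22702.446 + 45.872568 = 22748.318568 kcal/m²

22748.3 kcal/m²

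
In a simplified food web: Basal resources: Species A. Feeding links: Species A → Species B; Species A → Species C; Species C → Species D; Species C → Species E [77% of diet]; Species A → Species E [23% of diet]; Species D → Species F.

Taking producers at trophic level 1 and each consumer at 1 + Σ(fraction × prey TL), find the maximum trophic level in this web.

4

Species B: 1 + 1 = 2
Species C: 1 + 1 = 2
Species D: 1 + 2 = 3
Species E: 1 + (0.77×2 + 0.23×1) = 2.77
Species F: 1 + 3 = 4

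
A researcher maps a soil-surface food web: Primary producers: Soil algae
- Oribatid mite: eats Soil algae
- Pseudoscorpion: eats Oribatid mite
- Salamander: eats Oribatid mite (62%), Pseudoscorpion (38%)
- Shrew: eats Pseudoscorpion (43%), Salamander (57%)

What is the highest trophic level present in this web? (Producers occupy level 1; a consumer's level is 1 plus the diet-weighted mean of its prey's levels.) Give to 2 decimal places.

4.22

Oribatid mite: 1 + 1 = 2
Pseudoscorpion: 1 + 2 = 3
Salamander: 1 + (0.62×2 + 0.38×3) = 3.38
Shrew: 1 + (0.43×3 + 0.57×3.38) = 4.2166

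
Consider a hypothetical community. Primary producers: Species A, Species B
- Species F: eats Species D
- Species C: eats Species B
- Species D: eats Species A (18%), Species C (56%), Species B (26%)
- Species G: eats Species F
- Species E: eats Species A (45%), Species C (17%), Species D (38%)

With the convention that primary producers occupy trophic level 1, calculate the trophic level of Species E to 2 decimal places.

Species C: 1 + 1 = 2
Species D: 1 + (0.18×1 + 0.56×2 + 0.26×1) = 2.56
Species E: 1 + (0.45×1 + 0.17×2 + 0.38×2.56) = 2.7628
Species F: 1 + 2.56 = 3.56
Species G: 1 + 3.56 = 4.56

2.76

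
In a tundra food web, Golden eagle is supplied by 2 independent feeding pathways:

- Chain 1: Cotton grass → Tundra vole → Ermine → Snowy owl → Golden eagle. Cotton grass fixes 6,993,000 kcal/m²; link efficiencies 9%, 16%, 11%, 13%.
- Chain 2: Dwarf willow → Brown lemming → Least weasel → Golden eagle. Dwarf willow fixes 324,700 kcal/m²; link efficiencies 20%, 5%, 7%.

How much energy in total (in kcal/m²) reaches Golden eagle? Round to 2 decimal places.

Chain 1: 6993000 × 0.09 × 0.16 × 0.11 × 0.13 = 1439.99856 kcal/m²
Chain 2: 324700 × 0.2 × 0.05 × 0.07 = 227.29 kcal/m²
Total at Golden eagle: 1439.99856 + 227.29 = 1667.28856 kcal/m²

1667.29 kcal/m²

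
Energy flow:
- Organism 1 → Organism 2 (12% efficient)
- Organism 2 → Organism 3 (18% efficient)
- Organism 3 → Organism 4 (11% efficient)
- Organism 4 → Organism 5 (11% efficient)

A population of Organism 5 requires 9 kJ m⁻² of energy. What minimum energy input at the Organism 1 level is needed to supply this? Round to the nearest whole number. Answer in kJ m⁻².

Cumulative transfer efficiency: 0.12 × 0.18 × 0.11 × 0.11 = 0.00026136
Organism 1 energy = 9 / 0.00026136 = 34435 kJ m⁻²

34435 kJ m⁻²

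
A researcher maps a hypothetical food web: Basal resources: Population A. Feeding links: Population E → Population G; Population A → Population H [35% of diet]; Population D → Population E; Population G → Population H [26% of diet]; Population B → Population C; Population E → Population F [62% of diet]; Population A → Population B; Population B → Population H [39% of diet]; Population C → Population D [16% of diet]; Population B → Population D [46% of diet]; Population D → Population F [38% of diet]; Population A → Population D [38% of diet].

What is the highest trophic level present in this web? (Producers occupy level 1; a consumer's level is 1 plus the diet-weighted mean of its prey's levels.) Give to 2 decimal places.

4.78

Population B: 1 + 1 = 2
Population C: 1 + 2 = 3
Population D: 1 + (0.46×2 + 0.38×1 + 0.16×3) = 2.78
Population E: 1 + 2.78 = 3.78
Population F: 1 + (0.38×2.78 + 0.62×3.78) = 4.4
Population G: 1 + 3.78 = 4.78
Population H: 1 + (0.26×4.78 + 0.39×2 + 0.35×1) = 3.3728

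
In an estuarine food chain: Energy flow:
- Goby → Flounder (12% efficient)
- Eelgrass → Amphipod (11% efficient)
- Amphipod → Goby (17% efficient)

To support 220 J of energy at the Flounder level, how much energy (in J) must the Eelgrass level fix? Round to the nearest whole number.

Cumulative transfer efficiency: 0.11 × 0.17 × 0.12 = 0.002244
Eelgrass energy = 220 / 0.002244 = 98039 J

98039 J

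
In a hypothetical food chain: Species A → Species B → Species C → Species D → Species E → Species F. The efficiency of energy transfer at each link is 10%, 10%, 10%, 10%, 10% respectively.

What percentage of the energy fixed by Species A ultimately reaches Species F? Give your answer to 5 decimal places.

0.00100%

Product of link efficiencies: 0.1 × 0.1 × 0.1 × 0.1 × 0.1 = 0.00001
As a percentage: 0.00001 × 100 = 0.00100%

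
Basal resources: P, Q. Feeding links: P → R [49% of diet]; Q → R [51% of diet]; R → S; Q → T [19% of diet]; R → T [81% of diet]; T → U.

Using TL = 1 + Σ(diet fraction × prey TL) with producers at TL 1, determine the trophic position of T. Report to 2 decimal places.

2.81

R: 1 + (0.49×1 + 0.51×1) = 2
S: 1 + 2 = 3
T: 1 + (0.19×1 + 0.81×2) = 2.81
U: 1 + 2.81 = 3.81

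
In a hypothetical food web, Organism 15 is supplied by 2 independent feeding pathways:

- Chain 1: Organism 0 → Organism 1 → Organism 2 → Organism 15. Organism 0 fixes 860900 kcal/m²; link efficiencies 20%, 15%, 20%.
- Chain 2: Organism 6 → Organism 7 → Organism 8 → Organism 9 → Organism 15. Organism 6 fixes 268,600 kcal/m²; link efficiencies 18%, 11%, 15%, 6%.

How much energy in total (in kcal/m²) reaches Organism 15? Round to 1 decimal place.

Chain 1: 860900 × 0.2 × 0.15 × 0.2 = 5165.4 kcal/m²
Chain 2: 268600 × 0.18 × 0.11 × 0.15 × 0.06 = 47.86452 kcal/m²
Total at Organism 15: 5165.4 + 47.86452 = 5213.26452 kcal/m²

5213.3 kcal/m²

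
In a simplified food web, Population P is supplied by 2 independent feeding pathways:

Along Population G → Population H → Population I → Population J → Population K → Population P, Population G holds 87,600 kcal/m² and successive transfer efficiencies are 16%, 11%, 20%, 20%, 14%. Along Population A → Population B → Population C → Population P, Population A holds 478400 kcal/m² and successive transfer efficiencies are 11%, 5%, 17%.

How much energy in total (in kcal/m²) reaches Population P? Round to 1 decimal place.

455.9 kcal/m²

Via Population G: 87600 × 0.16 × 0.11 × 0.2 × 0.2 × 0.14 = 8.633856 kcal/m²
Via Population A: 478400 × 0.11 × 0.05 × 0.17 = 447.304 kcal/m²
Total at Population P: 8.633856 + 447.304 = 455.937856 kcal/m²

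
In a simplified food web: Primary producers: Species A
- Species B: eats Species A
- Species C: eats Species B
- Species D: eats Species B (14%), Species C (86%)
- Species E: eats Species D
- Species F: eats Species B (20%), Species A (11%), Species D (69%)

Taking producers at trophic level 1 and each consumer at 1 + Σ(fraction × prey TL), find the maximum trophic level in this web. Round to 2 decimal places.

Species B: 1 + 1 = 2
Species C: 1 + 2 = 3
Species D: 1 + (0.14×2 + 0.86×3) = 3.86
Species E: 1 + 3.86 = 4.86
Species F: 1 + (0.2×2 + 0.11×1 + 0.69×3.86) = 4.1734

4.86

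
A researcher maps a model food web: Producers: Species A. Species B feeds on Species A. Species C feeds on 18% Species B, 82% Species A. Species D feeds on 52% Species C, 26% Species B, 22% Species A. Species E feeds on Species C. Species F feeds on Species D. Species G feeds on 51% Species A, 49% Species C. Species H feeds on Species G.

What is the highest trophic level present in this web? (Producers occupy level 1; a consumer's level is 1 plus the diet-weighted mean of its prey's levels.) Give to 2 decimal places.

3.87

Species B: 1 + 1 = 2
Species C: 1 + (0.18×2 + 0.82×1) = 2.18
Species D: 1 + (0.52×2.18 + 0.26×2 + 0.22×1) = 2.8736
Species E: 1 + 2.18 = 3.18
Species F: 1 + 2.8736 = 3.8736
Species G: 1 + (0.51×1 + 0.49×2.18) = 2.5782
Species H: 1 + 2.5782 = 3.5782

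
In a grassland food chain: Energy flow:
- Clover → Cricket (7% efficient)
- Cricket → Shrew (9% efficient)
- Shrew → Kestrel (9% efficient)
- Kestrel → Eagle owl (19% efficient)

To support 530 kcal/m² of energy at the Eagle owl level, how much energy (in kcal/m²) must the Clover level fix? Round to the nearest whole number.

Cumulative transfer efficiency: 0.07 × 0.09 × 0.09 × 0.19 = 0.00010773
Clover energy = 530 / 0.00010773 = 4919707 kcal/m²

4919707 kcal/m²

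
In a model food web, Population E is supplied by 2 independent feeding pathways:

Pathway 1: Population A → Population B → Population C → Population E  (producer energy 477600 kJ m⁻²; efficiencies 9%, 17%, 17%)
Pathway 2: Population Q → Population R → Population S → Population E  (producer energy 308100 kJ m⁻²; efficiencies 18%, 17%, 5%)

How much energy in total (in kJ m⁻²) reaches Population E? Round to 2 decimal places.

1713.63 kJ m⁻²

Pathway 1: 477600 × 0.09 × 0.17 × 0.17 = 1242.2376 kJ m⁻²
Pathway 2: 308100 × 0.18 × 0.17 × 0.05 = 471.393 kJ m⁻²
Total at Population E: 1242.2376 + 471.393 = 1713.6306 kJ m⁻²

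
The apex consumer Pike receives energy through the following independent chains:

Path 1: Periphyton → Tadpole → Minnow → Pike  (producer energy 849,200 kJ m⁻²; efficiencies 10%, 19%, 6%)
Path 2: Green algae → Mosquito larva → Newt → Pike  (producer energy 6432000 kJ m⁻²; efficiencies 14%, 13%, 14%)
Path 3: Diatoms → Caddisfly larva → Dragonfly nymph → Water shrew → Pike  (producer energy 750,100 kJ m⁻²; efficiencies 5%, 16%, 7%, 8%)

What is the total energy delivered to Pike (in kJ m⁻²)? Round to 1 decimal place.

17390.4 kJ m⁻²

Path 1: 849200 × 0.1 × 0.19 × 0.06 = 968.088 kJ m⁻²
Path 2: 6432000 × 0.14 × 0.13 × 0.14 = 16388.736 kJ m⁻²
Path 3: 750100 × 0.05 × 0.16 × 0.07 × 0.08 = 33.60448 kJ m⁻²
Total at Pike: 968.088 + 16388.736 + 33.60448 = 17390.42848 kJ m⁻²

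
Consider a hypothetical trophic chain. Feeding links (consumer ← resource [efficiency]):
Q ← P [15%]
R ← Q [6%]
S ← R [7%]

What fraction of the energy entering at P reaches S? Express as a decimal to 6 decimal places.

Product of link efficiencies: 0.15 × 0.06 × 0.07 = 0.00063

0.000630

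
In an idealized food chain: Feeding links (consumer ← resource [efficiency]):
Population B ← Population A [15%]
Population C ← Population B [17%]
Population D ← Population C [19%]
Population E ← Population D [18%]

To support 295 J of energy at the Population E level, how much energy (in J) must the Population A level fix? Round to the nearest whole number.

338264 J

Cumulative transfer efficiency: 0.15 × 0.17 × 0.19 × 0.18 = 0.0008721
Population A energy = 295 / 0.0008721 = 338264 J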